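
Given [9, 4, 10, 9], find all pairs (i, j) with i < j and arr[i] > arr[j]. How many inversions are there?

Finding inversions in [9, 4, 10, 9]:

(0, 1): arr[0]=9 > arr[1]=4
(2, 3): arr[2]=10 > arr[3]=9

Total inversions: 2

The array has 2 inversion(s): (0,1), (2,3). Each pair (i,j) satisfies i < j and arr[i] > arr[j].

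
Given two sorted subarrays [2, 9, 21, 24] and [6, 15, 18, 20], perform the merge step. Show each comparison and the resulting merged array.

Merging process:

Compare 2 vs 6: take 2 from left. Merged: [2]
Compare 9 vs 6: take 6 from right. Merged: [2, 6]
Compare 9 vs 15: take 9 from left. Merged: [2, 6, 9]
Compare 21 vs 15: take 15 from right. Merged: [2, 6, 9, 15]
Compare 21 vs 18: take 18 from right. Merged: [2, 6, 9, 15, 18]
Compare 21 vs 20: take 20 from right. Merged: [2, 6, 9, 15, 18, 20]
Append remaining from left: [21, 24]. Merged: [2, 6, 9, 15, 18, 20, 21, 24]

Final merged array: [2, 6, 9, 15, 18, 20, 21, 24]
Total comparisons: 6

The merged array is [2, 6, 9, 15, 18, 20, 21, 24], requiring 6 comparisons. The merge step runs in O(n) time where n is the total number of elements.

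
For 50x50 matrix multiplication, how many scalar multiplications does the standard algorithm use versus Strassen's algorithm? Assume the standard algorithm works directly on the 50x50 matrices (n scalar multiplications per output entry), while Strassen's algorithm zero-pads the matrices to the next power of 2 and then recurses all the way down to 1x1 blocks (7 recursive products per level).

Matrix multiplication for 50x50 matrices:

Strassen's algorithm requires power-of-2 dimensions. Pad 50x50 to 64x64 (next power of 2).

Standard algorithm: 50^3 = 125000 multiplications
Strassen's algorithm: 7^(log2(64)) = 7^6 = 117649 multiplications
Savings: 125000 - 117649 = 7351 multiplications

Standard: 125000 multiplications (50^3). Strassen: 117649 multiplications (7^6, after padding to 64x64). Strassen reduces 8 recursive multiplications to 7 at each level.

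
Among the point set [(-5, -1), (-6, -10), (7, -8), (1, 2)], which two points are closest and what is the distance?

Computing all pairwise distances among 4 points:

d((-5, -1), (-6, -10)) = 9.0554
d((-5, -1), (7, -8)) = 13.8924
d((-5, -1), (1, 2)) = 6.7082 <-- minimum
d((-6, -10), (7, -8)) = 13.1529
d((-6, -10), (1, 2)) = 13.8924
d((7, -8), (1, 2)) = 11.6619

Closest pair: (-5, -1) and (1, 2) with distance 6.7082

The closest pair is (-5, -1) and (1, 2) with Euclidean distance 6.7082. For 4 points, brute-force pairwise comparison is shown above. For large n, the divide-and-conquer algorithm (sort by x, recurse on halves, check the dividing strip) achieves O(n log n).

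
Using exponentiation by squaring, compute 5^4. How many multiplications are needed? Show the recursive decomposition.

Computing 5^4 by squaring (build up from 5^1; each line after the first costs one multiplication):

5^1 = 5
5^2 = (5^1)^2 = 5^2 = 25
5^4 = (5^2)^2 = 25^2 = 625

Result: 625
Multiplications needed: 2 (2 lines after 5^1)

5^4 = 625. Using exponentiation by squaring, this requires 2 multiplications. The key idea: if the exponent is even, square the half-power; if odd, multiply by the base once.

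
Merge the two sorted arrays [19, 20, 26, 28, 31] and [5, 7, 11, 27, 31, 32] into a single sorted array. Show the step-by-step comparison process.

Merging process:

Compare 19 vs 5: take 5 from right. Merged: [5]
Compare 19 vs 7: take 7 from right. Merged: [5, 7]
Compare 19 vs 11: take 11 from right. Merged: [5, 7, 11]
Compare 19 vs 27: take 19 from left. Merged: [5, 7, 11, 19]
Compare 20 vs 27: take 20 from left. Merged: [5, 7, 11, 19, 20]
Compare 26 vs 27: take 26 from left. Merged: [5, 7, 11, 19, 20, 26]
Compare 28 vs 27: take 27 from right. Merged: [5, 7, 11, 19, 20, 26, 27]
Compare 28 vs 31: take 28 from left. Merged: [5, 7, 11, 19, 20, 26, 27, 28]
Compare 31 vs 31: take 31 from left. Merged: [5, 7, 11, 19, 20, 26, 27, 28, 31]
Append remaining from right: [31, 32]. Merged: [5, 7, 11, 19, 20, 26, 27, 28, 31, 31, 32]

Final merged array: [5, 7, 11, 19, 20, 26, 27, 28, 31, 31, 32]
Total comparisons: 9

The merged array is [5, 7, 11, 19, 20, 26, 27, 28, 31, 31, 32], requiring 9 comparisons. The merge step runs in O(n) time where n is the total number of elements.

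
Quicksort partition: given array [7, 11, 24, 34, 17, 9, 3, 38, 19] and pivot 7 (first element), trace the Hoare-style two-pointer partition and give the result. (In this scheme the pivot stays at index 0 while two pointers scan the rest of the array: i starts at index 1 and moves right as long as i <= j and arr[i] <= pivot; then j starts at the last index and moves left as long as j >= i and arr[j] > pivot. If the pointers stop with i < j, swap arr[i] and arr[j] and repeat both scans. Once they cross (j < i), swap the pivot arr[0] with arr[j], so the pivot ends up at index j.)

Hoare-style two-pointer partition with pivot = 7:

Initial array: [7, 11, 24, 34, 17, 9, 3, 38, 19]

Pointers start at i = 1, j = 8.
i stops at index 1 (arr[1]=11 > 7), j stops at index 6 (arr[6]=3 <= 7): swap arr[1] and arr[6], array becomes [7, 3, 24, 34, 17, 9, 11, 38, 19]
i ends at 2, j ends at 1: the pointers have crossed (j < i), so scanning stops.

Swap pivot arr[0] with arr[1] to place pivot at position 1: [3, 7, 24, 34, 17, 9, 11, 38, 19]
Pivot position: 1

After partitioning with pivot 7, the array becomes [3, 7, 24, 34, 17, 9, 11, 38, 19]. The pivot is placed at index 1. All elements to the left of the pivot are <= 7, and all elements to the right are > 7.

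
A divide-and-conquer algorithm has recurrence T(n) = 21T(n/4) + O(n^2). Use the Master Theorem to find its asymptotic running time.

Master Theorem for T(n) = 21T(n/4) + O(n^2):

a = 21, b = 4, c = 2
log_b(a) = log_4(21) = 2.1962

Case 1: c = 2 < log_4(21) = 2.1962
T(n) = O(n^(log_4 21))

For T(n) = 21T(n/4) + O(n^2): log_4(21) = 2.1962. This is Case 1 of the Master Theorem (c < log_b(a), work dominated by leaves), giving O(n^(log_4 21)).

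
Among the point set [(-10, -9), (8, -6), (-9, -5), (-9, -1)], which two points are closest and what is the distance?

Computing all pairwise distances among 4 points:

d((-10, -9), (8, -6)) = 18.2483
d((-10, -9), (-9, -5)) = 4.1231
d((-10, -9), (-9, -1)) = 8.0623
d((8, -6), (-9, -5)) = 17.0294
d((8, -6), (-9, -1)) = 17.72
d((-9, -5), (-9, -1)) = 4.0 <-- minimum

Closest pair: (-9, -5) and (-9, -1) with distance 4.0

The closest pair is (-9, -5) and (-9, -1) with Euclidean distance 4.0. For 4 points, brute-force pairwise comparison is shown above. For large n, the divide-and-conquer algorithm (sort by x, recurse on halves, check the dividing strip) achieves O(n log n).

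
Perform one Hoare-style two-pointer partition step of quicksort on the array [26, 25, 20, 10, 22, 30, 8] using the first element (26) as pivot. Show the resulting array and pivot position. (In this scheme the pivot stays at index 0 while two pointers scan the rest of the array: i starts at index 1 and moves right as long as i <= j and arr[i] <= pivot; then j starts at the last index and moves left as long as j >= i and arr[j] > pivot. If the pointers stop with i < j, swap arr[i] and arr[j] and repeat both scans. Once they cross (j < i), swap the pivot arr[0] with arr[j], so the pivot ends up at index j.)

Hoare-style two-pointer partition with pivot = 26:

Initial array: [26, 25, 20, 10, 22, 30, 8]

Pointers start at i = 1, j = 6.
i stops at index 5 (arr[5]=30 > 26), j stops at index 6 (arr[6]=8 <= 26): swap arr[5] and arr[6], array becomes [26, 25, 20, 10, 22, 8, 30]
i ends at 6, j ends at 5: the pointers have crossed (j < i), so scanning stops.

Swap pivot arr[0] with arr[5] to place pivot at position 5: [8, 25, 20, 10, 22, 26, 30]
Pivot position: 5

After partitioning with pivot 26, the array becomes [8, 25, 20, 10, 22, 26, 30]. The pivot is placed at index 5. All elements to the left of the pivot are <= 26, and all elements to the right are > 26.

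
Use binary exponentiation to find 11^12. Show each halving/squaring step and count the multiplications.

Computing 11^12 by squaring (build up from 11^1; each line after the first costs one multiplication):

11^1 = 11
11^2 = (11^1)^2 = 11^2 = 121
11^3 = 11 * 11^2 = 11 * 121 = 1331
11^6 = (11^3)^2 = 1331^2 = 1771561
11^12 = (11^6)^2 = 1771561^2 = 3138428376721

Result: 3138428376721
Multiplications needed: 4 (4 lines after 11^1)

11^12 = 3138428376721. Using exponentiation by squaring, this requires 4 multiplications. The key idea: if the exponent is even, square the half-power; if odd, multiply by the base once.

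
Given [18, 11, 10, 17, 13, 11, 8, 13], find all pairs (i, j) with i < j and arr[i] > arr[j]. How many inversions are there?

Finding inversions in [18, 11, 10, 17, 13, 11, 8, 13]:

(0, 1): arr[0]=18 > arr[1]=11
(0, 2): arr[0]=18 > arr[2]=10
(0, 3): arr[0]=18 > arr[3]=17
(0, 4): arr[0]=18 > arr[4]=13
(0, 5): arr[0]=18 > arr[5]=11
(0, 6): arr[0]=18 > arr[6]=8
(0, 7): arr[0]=18 > arr[7]=13
(1, 2): arr[1]=11 > arr[2]=10
(1, 6): arr[1]=11 > arr[6]=8
(2, 6): arr[2]=10 > arr[6]=8
(3, 4): arr[3]=17 > arr[4]=13
(3, 5): arr[3]=17 > arr[5]=11
(3, 6): arr[3]=17 > arr[6]=8
(3, 7): arr[3]=17 > arr[7]=13
(4, 5): arr[4]=13 > arr[5]=11
(4, 6): arr[4]=13 > arr[6]=8
(5, 6): arr[5]=11 > arr[6]=8

Total inversions: 17

The array has 17 inversion(s): (0,1), (0,2), (0,3), (0,4), (0,5), (0,6), (0,7), (1,2), (1,6), (2,6), (3,4), (3,5), (3,6), (3,7), (4,5), (4,6), (5,6). Each pair (i,j) satisfies i < j and arr[i] > arr[j].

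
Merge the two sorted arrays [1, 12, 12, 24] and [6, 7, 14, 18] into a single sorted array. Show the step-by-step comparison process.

Merging process:

Compare 1 vs 6: take 1 from left. Merged: [1]
Compare 12 vs 6: take 6 from right. Merged: [1, 6]
Compare 12 vs 7: take 7 from right. Merged: [1, 6, 7]
Compare 12 vs 14: take 12 from left. Merged: [1, 6, 7, 12]
Compare 12 vs 14: take 12 from left. Merged: [1, 6, 7, 12, 12]
Compare 24 vs 14: take 14 from right. Merged: [1, 6, 7, 12, 12, 14]
Compare 24 vs 18: take 18 from right. Merged: [1, 6, 7, 12, 12, 14, 18]
Append remaining from left: [24]. Merged: [1, 6, 7, 12, 12, 14, 18, 24]

Final merged array: [1, 6, 7, 12, 12, 14, 18, 24]
Total comparisons: 7

The merged array is [1, 6, 7, 12, 12, 14, 18, 24], requiring 7 comparisons. The merge step runs in O(n) time where n is the total number of elements.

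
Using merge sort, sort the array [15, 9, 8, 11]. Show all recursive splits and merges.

Merge sort trace:

Split: [15, 9, 8, 11] -> [15, 9] and [8, 11]
  Split: [15, 9] -> [15] and [9]
  Merge: [15] + [9] -> [9, 15]
  Split: [8, 11] -> [8] and [11]
  Merge: [8] + [11] -> [8, 11]
Merge: [9, 15] + [8, 11] -> [8, 9, 11, 15]

Final sorted array: [8, 9, 11, 15]

The merge sort proceeds by recursively splitting the array and merging sorted halves.
After all merges, the sorted array is [8, 9, 11, 15].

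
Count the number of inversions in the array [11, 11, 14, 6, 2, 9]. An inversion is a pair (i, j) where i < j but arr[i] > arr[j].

Finding inversions in [11, 11, 14, 6, 2, 9]:

(0, 3): arr[0]=11 > arr[3]=6
(0, 4): arr[0]=11 > arr[4]=2
(0, 5): arr[0]=11 > arr[5]=9
(1, 3): arr[1]=11 > arr[3]=6
(1, 4): arr[1]=11 > arr[4]=2
(1, 5): arr[1]=11 > arr[5]=9
(2, 3): arr[2]=14 > arr[3]=6
(2, 4): arr[2]=14 > arr[4]=2
(2, 5): arr[2]=14 > arr[5]=9
(3, 4): arr[3]=6 > arr[4]=2

Total inversions: 10

The array has 10 inversion(s): (0,3), (0,4), (0,5), (1,3), (1,4), (1,5), (2,3), (2,4), (2,5), (3,4). Each pair (i,j) satisfies i < j and arr[i] > arr[j].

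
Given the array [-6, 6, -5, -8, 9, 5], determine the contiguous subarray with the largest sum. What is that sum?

Using Kadane's algorithm on [-6, 6, -5, -8, 9, 5]:

Scanning through the array:
Position 1 (value 6): max_ending_here = 6, max_so_far = 6
Position 2 (value -5): max_ending_here = 1, max_so_far = 6
Position 3 (value -8): max_ending_here = -7, max_so_far = 6
Position 4 (value 9): max_ending_here = 9, max_so_far = 9
Position 5 (value 5): max_ending_here = 14, max_so_far = 14

Maximum subarray: [9, 5]
Maximum sum: 14

The maximum subarray is [9, 5] with sum 14. This subarray runs from index 4 to index 5.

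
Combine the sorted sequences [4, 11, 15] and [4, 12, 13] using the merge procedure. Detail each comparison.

Merging process:

Compare 4 vs 4: take 4 from left. Merged: [4]
Compare 11 vs 4: take 4 from right. Merged: [4, 4]
Compare 11 vs 12: take 11 from left. Merged: [4, 4, 11]
Compare 15 vs 12: take 12 from right. Merged: [4, 4, 11, 12]
Compare 15 vs 13: take 13 from right. Merged: [4, 4, 11, 12, 13]
Append remaining from left: [15]. Merged: [4, 4, 11, 12, 13, 15]

Final merged array: [4, 4, 11, 12, 13, 15]
Total comparisons: 5

The merged array is [4, 4, 11, 12, 13, 15], requiring 5 comparisons. The merge step runs in O(n) time where n is the total number of elements.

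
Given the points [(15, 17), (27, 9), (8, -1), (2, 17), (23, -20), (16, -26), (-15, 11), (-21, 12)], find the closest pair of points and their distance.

Computing all pairwise distances among 8 points:

d((15, 17), (27, 9)) = 14.4222
d((15, 17), (8, -1)) = 19.3132
d((15, 17), (2, 17)) = 13.0
d((15, 17), (23, -20)) = 37.855
d((15, 17), (16, -26)) = 43.0116
d((15, 17), (-15, 11)) = 30.5941
d((15, 17), (-21, 12)) = 36.3456
d((27, 9), (8, -1)) = 21.4709
d((27, 9), (2, 17)) = 26.2488
d((27, 9), (23, -20)) = 29.2746
d((27, 9), (16, -26)) = 36.6879
d((27, 9), (-15, 11)) = 42.0476
d((27, 9), (-21, 12)) = 48.0937
d((8, -1), (2, 17)) = 18.9737
d((8, -1), (23, -20)) = 24.2074
d((8, -1), (16, -26)) = 26.2488
d((8, -1), (-15, 11)) = 25.9422
d((8, -1), (-21, 12)) = 31.7805
d((2, 17), (23, -20)) = 42.5441
d((2, 17), (16, -26)) = 45.2217
d((2, 17), (-15, 11)) = 18.0278
d((2, 17), (-21, 12)) = 23.5372
d((23, -20), (16, -26)) = 9.2195
d((23, -20), (-15, 11)) = 49.0408
d((23, -20), (-21, 12)) = 54.4059
d((16, -26), (-15, 11)) = 48.2701
d((16, -26), (-21, 12)) = 53.0377
d((-15, 11), (-21, 12)) = 6.0828 <-- minimum

Closest pair: (-15, 11) and (-21, 12) with distance 6.0828

The closest pair is (-15, 11) and (-21, 12) with Euclidean distance 6.0828. For 8 points, brute-force pairwise comparison is shown above. For large n, the divide-and-conquer algorithm (sort by x, recurse on halves, check the dividing strip) achieves O(n log n).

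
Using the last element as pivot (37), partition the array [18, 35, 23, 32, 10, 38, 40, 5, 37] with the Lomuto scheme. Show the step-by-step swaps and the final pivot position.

Lomuto partition with pivot = 37:

Initial array: [18, 35, 23, 32, 10, 38, 40, 5, 37]

arr[0]=18 <= 37: swap with position 0, array becomes [18, 35, 23, 32, 10, 38, 40, 5, 37]
arr[1]=35 <= 37: swap with position 1, array becomes [18, 35, 23, 32, 10, 38, 40, 5, 37]
arr[2]=23 <= 37: swap with position 2, array becomes [18, 35, 23, 32, 10, 38, 40, 5, 37]
arr[3]=32 <= 37: swap with position 3, array becomes [18, 35, 23, 32, 10, 38, 40, 5, 37]
arr[4]=10 <= 37: swap with position 4, array becomes [18, 35, 23, 32, 10, 38, 40, 5, 37]
arr[5]=38 > 37: no swap
arr[6]=40 > 37: no swap
arr[7]=5 <= 37: swap with position 5, array becomes [18, 35, 23, 32, 10, 5, 40, 38, 37]

Place pivot at position 6: [18, 35, 23, 32, 10, 5, 37, 38, 40]
Pivot position: 6

After partitioning with pivot 37, the array becomes [18, 35, 23, 32, 10, 5, 37, 38, 40]. The pivot is placed at index 6. All elements to the left of the pivot are <= 37, and all elements to the right are > 37.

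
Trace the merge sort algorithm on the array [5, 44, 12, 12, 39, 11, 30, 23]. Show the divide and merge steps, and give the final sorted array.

Merge sort trace:

Split: [5, 44, 12, 12, 39, 11, 30, 23] -> [5, 44, 12, 12] and [39, 11, 30, 23]
  Split: [5, 44, 12, 12] -> [5, 44] and [12, 12]
    Split: [5, 44] -> [5] and [44]
    Merge: [5] + [44] -> [5, 44]
    Split: [12, 12] -> [12] and [12]
    Merge: [12] + [12] -> [12, 12]
  Merge: [5, 44] + [12, 12] -> [5, 12, 12, 44]
  Split: [39, 11, 30, 23] -> [39, 11] and [30, 23]
    Split: [39, 11] -> [39] and [11]
    Merge: [39] + [11] -> [11, 39]
    Split: [30, 23] -> [30] and [23]
    Merge: [30] + [23] -> [23, 30]
  Merge: [11, 39] + [23, 30] -> [11, 23, 30, 39]
Merge: [5, 12, 12, 44] + [11, 23, 30, 39] -> [5, 11, 12, 12, 23, 30, 39, 44]

Final sorted array: [5, 11, 12, 12, 23, 30, 39, 44]

The merge sort proceeds by recursively splitting the array and merging sorted halves.
After all merges, the sorted array is [5, 11, 12, 12, 23, 30, 39, 44].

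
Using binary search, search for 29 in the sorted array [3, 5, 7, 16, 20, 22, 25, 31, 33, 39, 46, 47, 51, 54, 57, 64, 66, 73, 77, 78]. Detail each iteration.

Binary search for 29 in [3, 5, 7, 16, 20, 22, 25, 31, 33, 39, 46, 47, 51, 54, 57, 64, 66, 73, 77, 78]:

lo=0, hi=19, mid=9, arr[mid]=39 -> 39 > 29, search left half
lo=0, hi=8, mid=4, arr[mid]=20 -> 20 < 29, search right half
lo=5, hi=8, mid=6, arr[mid]=25 -> 25 < 29, search right half
lo=7, hi=8, mid=7, arr[mid]=31 -> 31 > 29, search left half
lo=7 > hi=6, target 29 not found

Binary search determines that 29 is not in the array after 4 comparisons. The search space was exhausted without finding the target.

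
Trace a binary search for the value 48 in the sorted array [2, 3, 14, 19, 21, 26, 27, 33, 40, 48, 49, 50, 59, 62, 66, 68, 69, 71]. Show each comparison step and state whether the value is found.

Binary search for 48 in [2, 3, 14, 19, 21, 26, 27, 33, 40, 48, 49, 50, 59, 62, 66, 68, 69, 71]:

lo=0, hi=17, mid=8, arr[mid]=40 -> 40 < 48, search right half
lo=9, hi=17, mid=13, arr[mid]=62 -> 62 > 48, search left half
lo=9, hi=12, mid=10, arr[mid]=49 -> 49 > 48, search left half
lo=9, hi=9, mid=9, arr[mid]=48 -> Found target at index 9!

Binary search finds 48 at index 9 after 4 comparisons. The search repeatedly halves the search space by comparing with the middle element.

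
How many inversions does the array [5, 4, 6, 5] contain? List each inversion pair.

Finding inversions in [5, 4, 6, 5]:

(0, 1): arr[0]=5 > arr[1]=4
(2, 3): arr[2]=6 > arr[3]=5

Total inversions: 2

The array has 2 inversion(s): (0,1), (2,3). Each pair (i,j) satisfies i < j and arr[i] > arr[j].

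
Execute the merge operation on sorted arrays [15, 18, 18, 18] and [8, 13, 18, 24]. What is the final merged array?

Merging process:

Compare 15 vs 8: take 8 from right. Merged: [8]
Compare 15 vs 13: take 13 from right. Merged: [8, 13]
Compare 15 vs 18: take 15 from left. Merged: [8, 13, 15]
Compare 18 vs 18: take 18 from left. Merged: [8, 13, 15, 18]
Compare 18 vs 18: take 18 from left. Merged: [8, 13, 15, 18, 18]
Compare 18 vs 18: take 18 from left. Merged: [8, 13, 15, 18, 18, 18]
Append remaining from right: [18, 24]. Merged: [8, 13, 15, 18, 18, 18, 18, 24]

Final merged array: [8, 13, 15, 18, 18, 18, 18, 24]
Total comparisons: 6

The merged array is [8, 13, 15, 18, 18, 18, 18, 24], requiring 6 comparisons. The merge step runs in O(n) time where n is the total number of elements.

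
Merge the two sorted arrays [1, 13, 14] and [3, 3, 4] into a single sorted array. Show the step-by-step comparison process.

Merging process:

Compare 1 vs 3: take 1 from left. Merged: [1]
Compare 13 vs 3: take 3 from right. Merged: [1, 3]
Compare 13 vs 3: take 3 from right. Merged: [1, 3, 3]
Compare 13 vs 4: take 4 from right. Merged: [1, 3, 3, 4]
Append remaining from left: [13, 14]. Merged: [1, 3, 3, 4, 13, 14]

Final merged array: [1, 3, 3, 4, 13, 14]
Total comparisons: 4

The merged array is [1, 3, 3, 4, 13, 14], requiring 4 comparisons. The merge step runs in O(n) time where n is the total number of elements.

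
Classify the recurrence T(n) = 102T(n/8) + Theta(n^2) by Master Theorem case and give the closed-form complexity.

Master Theorem for T(n) = 102T(n/8) + O(n^2):

a = 102, b = 8, c = 2
log_b(a) = log_8(102) = 2.2241

Case 1: c = 2 < log_8(102) = 2.2241
T(n) = O(n^(log_8 102))

For T(n) = 102T(n/8) + O(n^2): log_8(102) = 2.2241. This is Case 1 of the Master Theorem (c < log_b(a), work dominated by leaves), giving O(n^(log_8 102)).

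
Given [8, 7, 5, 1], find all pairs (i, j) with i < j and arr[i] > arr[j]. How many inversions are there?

Finding inversions in [8, 7, 5, 1]:

(0, 1): arr[0]=8 > arr[1]=7
(0, 2): arr[0]=8 > arr[2]=5
(0, 3): arr[0]=8 > arr[3]=1
(1, 2): arr[1]=7 > arr[2]=5
(1, 3): arr[1]=7 > arr[3]=1
(2, 3): arr[2]=5 > arr[3]=1

Total inversions: 6

The array has 6 inversion(s): (0,1), (0,2), (0,3), (1,2), (1,3), (2,3). Each pair (i,j) satisfies i < j and arr[i] > arr[j].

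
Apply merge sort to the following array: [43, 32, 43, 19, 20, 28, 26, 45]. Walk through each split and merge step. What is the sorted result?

Merge sort trace:

Split: [43, 32, 43, 19, 20, 28, 26, 45] -> [43, 32, 43, 19] and [20, 28, 26, 45]
  Split: [43, 32, 43, 19] -> [43, 32] and [43, 19]
    Split: [43, 32] -> [43] and [32]
    Merge: [43] + [32] -> [32, 43]
    Split: [43, 19] -> [43] and [19]
    Merge: [43] + [19] -> [19, 43]
  Merge: [32, 43] + [19, 43] -> [19, 32, 43, 43]
  Split: [20, 28, 26, 45] -> [20, 28] and [26, 45]
    Split: [20, 28] -> [20] and [28]
    Merge: [20] + [28] -> [20, 28]
    Split: [26, 45] -> [26] and [45]
    Merge: [26] + [45] -> [26, 45]
  Merge: [20, 28] + [26, 45] -> [20, 26, 28, 45]
Merge: [19, 32, 43, 43] + [20, 26, 28, 45] -> [19, 20, 26, 28, 32, 43, 43, 45]

Final sorted array: [19, 20, 26, 28, 32, 43, 43, 45]

The merge sort proceeds by recursively splitting the array and merging sorted halves.
After all merges, the sorted array is [19, 20, 26, 28, 32, 43, 43, 45].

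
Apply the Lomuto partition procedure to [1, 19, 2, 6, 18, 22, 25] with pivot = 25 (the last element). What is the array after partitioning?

Lomuto partition with pivot = 25:

Initial array: [1, 19, 2, 6, 18, 22, 25]

arr[0]=1 <= 25: swap with position 0, array becomes [1, 19, 2, 6, 18, 22, 25]
arr[1]=19 <= 25: swap with position 1, array becomes [1, 19, 2, 6, 18, 22, 25]
arr[2]=2 <= 25: swap with position 2, array becomes [1, 19, 2, 6, 18, 22, 25]
arr[3]=6 <= 25: swap with position 3, array becomes [1, 19, 2, 6, 18, 22, 25]
arr[4]=18 <= 25: swap with position 4, array becomes [1, 19, 2, 6, 18, 22, 25]
arr[5]=22 <= 25: swap with position 5, array becomes [1, 19, 2, 6, 18, 22, 25]

Place pivot at position 6: [1, 19, 2, 6, 18, 22, 25]
Pivot position: 6

After partitioning with pivot 25, the array becomes [1, 19, 2, 6, 18, 22, 25]. The pivot is placed at index 6. All elements to the left of the pivot are <= 25, and all elements to the right are > 25.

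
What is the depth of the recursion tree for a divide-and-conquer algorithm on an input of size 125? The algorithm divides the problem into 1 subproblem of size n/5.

For divide and conquer with division factor 5:

Problem sizes at each level:
Level 0: 125
Level 1: 25
Level 2: 5
Level 3: 1

The root is level 0 and the size-1 base case is level 3 (the tree spans levels 0 through 3, i.e. 4 levels counting the root), so the depth is the number of divisions: log_5(125) = 3

The recursion tree depth is log_5(125) = 3. At each level, the problem size is divided by 5, so it takes 3 divisions to reduce to a base case of size 1. The algorithm makes 1 recursive call at each level.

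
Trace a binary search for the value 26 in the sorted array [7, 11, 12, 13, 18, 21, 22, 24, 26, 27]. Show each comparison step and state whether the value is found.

Binary search for 26 in [7, 11, 12, 13, 18, 21, 22, 24, 26, 27]:

lo=0, hi=9, mid=4, arr[mid]=18 -> 18 < 26, search right half
lo=5, hi=9, mid=7, arr[mid]=24 -> 24 < 26, search right half
lo=8, hi=9, mid=8, arr[mid]=26 -> Found target at index 8!

Binary search finds 26 at index 8 after 3 comparisons. The search repeatedly halves the search space by comparing with the middle element.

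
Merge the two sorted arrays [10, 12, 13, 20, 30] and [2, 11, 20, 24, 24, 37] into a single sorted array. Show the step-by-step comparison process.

Merging process:

Compare 10 vs 2: take 2 from right. Merged: [2]
Compare 10 vs 11: take 10 from left. Merged: [2, 10]
Compare 12 vs 11: take 11 from right. Merged: [2, 10, 11]
Compare 12 vs 20: take 12 from left. Merged: [2, 10, 11, 12]
Compare 13 vs 20: take 13 from left. Merged: [2, 10, 11, 12, 13]
Compare 20 vs 20: take 20 from left. Merged: [2, 10, 11, 12, 13, 20]
Compare 30 vs 20: take 20 from right. Merged: [2, 10, 11, 12, 13, 20, 20]
Compare 30 vs 24: take 24 from right. Merged: [2, 10, 11, 12, 13, 20, 20, 24]
Compare 30 vs 24: take 24 from right. Merged: [2, 10, 11, 12, 13, 20, 20, 24, 24]
Compare 30 vs 37: take 30 from left. Merged: [2, 10, 11, 12, 13, 20, 20, 24, 24, 30]
Append remaining from right: [37]. Merged: [2, 10, 11, 12, 13, 20, 20, 24, 24, 30, 37]

Final merged array: [2, 10, 11, 12, 13, 20, 20, 24, 24, 30, 37]
Total comparisons: 10

The merged array is [2, 10, 11, 12, 13, 20, 20, 24, 24, 30, 37], requiring 10 comparisons. The merge step runs in O(n) time where n is the total number of elements.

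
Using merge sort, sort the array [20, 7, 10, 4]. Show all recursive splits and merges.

Merge sort trace:

Split: [20, 7, 10, 4] -> [20, 7] and [10, 4]
  Split: [20, 7] -> [20] and [7]
  Merge: [20] + [7] -> [7, 20]
  Split: [10, 4] -> [10] and [4]
  Merge: [10] + [4] -> [4, 10]
Merge: [7, 20] + [4, 10] -> [4, 7, 10, 20]

Final sorted array: [4, 7, 10, 20]

The merge sort proceeds by recursively splitting the array and merging sorted halves.
After all merges, the sorted array is [4, 7, 10, 20].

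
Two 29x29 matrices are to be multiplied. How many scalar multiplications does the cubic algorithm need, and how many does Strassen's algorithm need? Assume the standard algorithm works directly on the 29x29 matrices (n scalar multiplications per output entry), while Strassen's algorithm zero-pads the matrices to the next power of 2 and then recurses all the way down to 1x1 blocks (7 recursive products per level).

Matrix multiplication for 29x29 matrices:

Strassen's algorithm requires power-of-2 dimensions. Pad 29x29 to 32x32 (next power of 2).

Standard algorithm: 29^3 = 24389 multiplications
Strassen's algorithm: 7^(log2(32)) = 7^5 = 16807 multiplications
Savings: 24389 - 16807 = 7582 multiplications

Standard: 24389 multiplications (29^3). Strassen: 16807 multiplications (7^5, after padding to 32x32). Strassen reduces 8 recursive multiplications to 7 at each level.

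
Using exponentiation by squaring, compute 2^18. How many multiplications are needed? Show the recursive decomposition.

Computing 2^18 by squaring (build up from 2^1; each line after the first costs one multiplication):

2^1 = 2
2^2 = (2^1)^2 = 2^2 = 4
2^4 = (2^2)^2 = 4^2 = 16
2^8 = (2^4)^2 = 16^2 = 256
2^9 = 2 * 2^8 = 2 * 256 = 512
2^18 = (2^9)^2 = 512^2 = 262144

Result: 262144
Multiplications needed: 5 (5 lines after 2^1)

2^18 = 262144. Using exponentiation by squaring, this requires 5 multiplications. The key idea: if the exponent is even, square the half-power; if odd, multiply by the base once.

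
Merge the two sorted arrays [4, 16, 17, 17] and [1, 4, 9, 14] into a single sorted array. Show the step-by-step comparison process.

Merging process:

Compare 4 vs 1: take 1 from right. Merged: [1]
Compare 4 vs 4: take 4 from left. Merged: [1, 4]
Compare 16 vs 4: take 4 from right. Merged: [1, 4, 4]
Compare 16 vs 9: take 9 from right. Merged: [1, 4, 4, 9]
Compare 16 vs 14: take 14 from right. Merged: [1, 4, 4, 9, 14]
Append remaining from left: [16, 17, 17]. Merged: [1, 4, 4, 9, 14, 16, 17, 17]

Final merged array: [1, 4, 4, 9, 14, 16, 17, 17]
Total comparisons: 5

The merged array is [1, 4, 4, 9, 14, 16, 17, 17], requiring 5 comparisons. The merge step runs in O(n) time where n is the total number of elements.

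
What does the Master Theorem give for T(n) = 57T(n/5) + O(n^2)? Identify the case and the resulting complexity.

Master Theorem for T(n) = 57T(n/5) + O(n^2):

a = 57, b = 5, c = 2
log_b(a) = log_5(57) = 2.5121

Case 1: c = 2 < log_5(57) = 2.5121
T(n) = O(n^(log_5 57))

For T(n) = 57T(n/5) + O(n^2): log_5(57) = 2.5121. This is Case 1 of the Master Theorem (c < log_b(a), work dominated by leaves), giving O(n^(log_5 57)).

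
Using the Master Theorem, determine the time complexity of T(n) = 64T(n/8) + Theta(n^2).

Master Theorem for T(n) = 64T(n/8) + O(n^2):

a = 64, b = 8, c = 2
log_b(a) = log_8(64) = 2.0000

Case 2: c = 2 = log_8(64) = 2.0000
T(n) = O(n^2 log n) = O(n^2 log n)

For T(n) = 64T(n/8) + O(n^2): log_8(64) = 2.0000. This is Case 2 of the Master Theorem (c = log_b(a), equal work at all levels), giving O(n^2 log n).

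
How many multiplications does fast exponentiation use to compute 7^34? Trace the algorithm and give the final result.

Computing 7^34 by squaring (build up from 7^1; each line after the first costs one multiplication):

7^1 = 7
7^2 = (7^1)^2 = 7^2 = 49
7^4 = (7^2)^2 = 49^2 = 2401
7^8 = (7^4)^2 = 2401^2 = 5764801
7^16 = (7^8)^2 = 5764801^2 = 33232930569601
7^17 = 7 * 7^16 = 7 * 33232930569601 = 232630513987207
7^34 = (7^17)^2 = 232630513987207^2 = 54116956037952111668959660849

Result: 54116956037952111668959660849
Multiplications needed: 6 (6 lines after 7^1)

7^34 = 54116956037952111668959660849. Using exponentiation by squaring, this requires 6 multiplications. The key idea: if the exponent is even, square the half-power; if odd, multiply by the base once.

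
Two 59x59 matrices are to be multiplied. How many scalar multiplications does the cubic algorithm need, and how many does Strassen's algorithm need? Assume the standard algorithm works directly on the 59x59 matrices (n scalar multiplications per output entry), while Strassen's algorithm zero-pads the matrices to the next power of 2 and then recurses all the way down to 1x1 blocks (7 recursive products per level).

Matrix multiplication for 59x59 matrices:

Strassen's algorithm requires power-of-2 dimensions. Pad 59x59 to 64x64 (next power of 2).

Standard algorithm: 59^3 = 205379 multiplications
Strassen's algorithm: 7^(log2(64)) = 7^6 = 117649 multiplications
Savings: 205379 - 117649 = 87730 multiplications

Standard: 205379 multiplications (59^3). Strassen: 117649 multiplications (7^6, after padding to 64x64). Strassen reduces 8 recursive multiplications to 7 at each level.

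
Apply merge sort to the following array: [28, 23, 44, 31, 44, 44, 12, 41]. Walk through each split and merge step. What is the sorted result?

Merge sort trace:

Split: [28, 23, 44, 31, 44, 44, 12, 41] -> [28, 23, 44, 31] and [44, 44, 12, 41]
  Split: [28, 23, 44, 31] -> [28, 23] and [44, 31]
    Split: [28, 23] -> [28] and [23]
    Merge: [28] + [23] -> [23, 28]
    Split: [44, 31] -> [44] and [31]
    Merge: [44] + [31] -> [31, 44]
  Merge: [23, 28] + [31, 44] -> [23, 28, 31, 44]
  Split: [44, 44, 12, 41] -> [44, 44] and [12, 41]
    Split: [44, 44] -> [44] and [44]
    Merge: [44] + [44] -> [44, 44]
    Split: [12, 41] -> [12] and [41]
    Merge: [12] + [41] -> [12, 41]
  Merge: [44, 44] + [12, 41] -> [12, 41, 44, 44]
Merge: [23, 28, 31, 44] + [12, 41, 44, 44] -> [12, 23, 28, 31, 41, 44, 44, 44]

Final sorted array: [12, 23, 28, 31, 41, 44, 44, 44]

The merge sort proceeds by recursively splitting the array and merging sorted halves.
After all merges, the sorted array is [12, 23, 28, 31, 41, 44, 44, 44].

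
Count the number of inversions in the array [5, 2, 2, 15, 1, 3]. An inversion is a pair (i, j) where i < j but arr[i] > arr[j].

Finding inversions in [5, 2, 2, 15, 1, 3]:

(0, 1): arr[0]=5 > arr[1]=2
(0, 2): arr[0]=5 > arr[2]=2
(0, 4): arr[0]=5 > arr[4]=1
(0, 5): arr[0]=5 > arr[5]=3
(1, 4): arr[1]=2 > arr[4]=1
(2, 4): arr[2]=2 > arr[4]=1
(3, 4): arr[3]=15 > arr[4]=1
(3, 5): arr[3]=15 > arr[5]=3

Total inversions: 8

The array has 8 inversion(s): (0,1), (0,2), (0,4), (0,5), (1,4), (2,4), (3,4), (3,5). Each pair (i,j) satisfies i < j and arr[i] > arr[j].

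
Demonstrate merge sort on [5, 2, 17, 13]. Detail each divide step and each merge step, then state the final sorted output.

Merge sort trace:

Split: [5, 2, 17, 13] -> [5, 2] and [17, 13]
  Split: [5, 2] -> [5] and [2]
  Merge: [5] + [2] -> [2, 5]
  Split: [17, 13] -> [17] and [13]
  Merge: [17] + [13] -> [13, 17]
Merge: [2, 5] + [13, 17] -> [2, 5, 13, 17]

Final sorted array: [2, 5, 13, 17]

The merge sort proceeds by recursively splitting the array and merging sorted halves.
After all merges, the sorted array is [2, 5, 13, 17].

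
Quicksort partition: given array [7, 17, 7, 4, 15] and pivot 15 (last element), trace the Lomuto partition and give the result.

Lomuto partition with pivot = 15:

Initial array: [7, 17, 7, 4, 15]

arr[0]=7 <= 15: swap with position 0, array becomes [7, 17, 7, 4, 15]
arr[1]=17 > 15: no swap
arr[2]=7 <= 15: swap with position 1, array becomes [7, 7, 17, 4, 15]
arr[3]=4 <= 15: swap with position 2, array becomes [7, 7, 4, 17, 15]

Place pivot at position 3: [7, 7, 4, 15, 17]
Pivot position: 3

After partitioning with pivot 15, the array becomes [7, 7, 4, 15, 17]. The pivot is placed at index 3. All elements to the left of the pivot are <= 15, and all elements to the right are > 15.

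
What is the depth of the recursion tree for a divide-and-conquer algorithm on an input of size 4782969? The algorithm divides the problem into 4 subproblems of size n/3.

For divide and conquer with division factor 3:

Problem sizes at each level:
Level 0: 4782969
Level 1: 1594323
Level 2: 531441
Level 3: 177147
Level 4: 59049
Level 5: 19683
Level 6: 6561
Level 7: 2187
Level 8: 729
Level 9: 243
Level 10: 81
Level 11: 27
Level 12: 9
Level 13: 3
Level 14: 1

The root is level 0 and the size-1 base case is level 14 (the tree spans levels 0 through 14, i.e. 15 levels counting the root), so the depth is the number of divisions: log_3(4782969) = 14

The recursion tree depth is log_3(4782969) = 14. At each level, the problem size is divided by 3, so it takes 14 divisions to reduce to a base case of size 1. The algorithm makes 4 recursive calls at each level.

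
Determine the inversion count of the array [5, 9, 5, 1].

Finding inversions in [5, 9, 5, 1]:

(0, 3): arr[0]=5 > arr[3]=1
(1, 2): arr[1]=9 > arr[2]=5
(1, 3): arr[1]=9 > arr[3]=1
(2, 3): arr[2]=5 > arr[3]=1

Total inversions: 4

The array has 4 inversion(s): (0,3), (1,2), (1,3), (2,3). Each pair (i,j) satisfies i < j and arr[i] > arr[j].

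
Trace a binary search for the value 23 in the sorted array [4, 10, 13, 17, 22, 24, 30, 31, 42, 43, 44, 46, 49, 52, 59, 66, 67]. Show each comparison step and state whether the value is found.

Binary search for 23 in [4, 10, 13, 17, 22, 24, 30, 31, 42, 43, 44, 46, 49, 52, 59, 66, 67]:

lo=0, hi=16, mid=8, arr[mid]=42 -> 42 > 23, search left half
lo=0, hi=7, mid=3, arr[mid]=17 -> 17 < 23, search right half
lo=4, hi=7, mid=5, arr[mid]=24 -> 24 > 23, search left half
lo=4, hi=4, mid=4, arr[mid]=22 -> 22 < 23, search right half
lo=5 > hi=4, target 23 not found

Binary search determines that 23 is not in the array after 4 comparisons. The search space was exhausted without finding the target.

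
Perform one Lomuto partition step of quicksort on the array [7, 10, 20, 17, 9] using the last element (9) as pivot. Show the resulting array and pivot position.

Lomuto partition with pivot = 9:

Initial array: [7, 10, 20, 17, 9]

arr[0]=7 <= 9: swap with position 0, array becomes [7, 10, 20, 17, 9]
arr[1]=10 > 9: no swap
arr[2]=20 > 9: no swap
arr[3]=17 > 9: no swap

Place pivot at position 1: [7, 9, 20, 17, 10]
Pivot position: 1

After partitioning with pivot 9, the array becomes [7, 9, 20, 17, 10]. The pivot is placed at index 1. All elements to the left of the pivot are <= 9, and all elements to the right are > 9.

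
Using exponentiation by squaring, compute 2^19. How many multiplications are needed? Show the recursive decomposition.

Computing 2^19 by squaring (build up from 2^1; each line after the first costs one multiplication):

2^1 = 2
2^2 = (2^1)^2 = 2^2 = 4
2^4 = (2^2)^2 = 4^2 = 16
2^8 = (2^4)^2 = 16^2 = 256
2^9 = 2 * 2^8 = 2 * 256 = 512
2^18 = (2^9)^2 = 512^2 = 262144
2^19 = 2 * 2^18 = 2 * 262144 = 524288

Result: 524288
Multiplications needed: 6 (6 lines after 2^1)

2^19 = 524288. Using exponentiation by squaring, this requires 6 multiplications. The key idea: if the exponent is even, square the half-power; if odd, multiply by the base once.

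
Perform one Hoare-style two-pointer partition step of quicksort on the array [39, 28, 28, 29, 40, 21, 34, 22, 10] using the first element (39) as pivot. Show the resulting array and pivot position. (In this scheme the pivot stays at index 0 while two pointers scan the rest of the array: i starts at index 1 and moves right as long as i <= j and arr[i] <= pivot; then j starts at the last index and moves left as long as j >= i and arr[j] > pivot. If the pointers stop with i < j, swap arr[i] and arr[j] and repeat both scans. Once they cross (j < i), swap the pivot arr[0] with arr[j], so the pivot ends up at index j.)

Hoare-style two-pointer partition with pivot = 39:

Initial array: [39, 28, 28, 29, 40, 21, 34, 22, 10]

Pointers start at i = 1, j = 8.
i stops at index 4 (arr[4]=40 > 39), j stops at index 8 (arr[8]=10 <= 39): swap arr[4] and arr[8], array becomes [39, 28, 28, 29, 10, 21, 34, 22, 40]
i ends at 8, j ends at 7: the pointers have crossed (j < i), so scanning stops.

Swap pivot arr[0] with arr[7] to place pivot at position 7: [22, 28, 28, 29, 10, 21, 34, 39, 40]
Pivot position: 7

After partitioning with pivot 39, the array becomes [22, 28, 28, 29, 10, 21, 34, 39, 40]. The pivot is placed at index 7. All elements to the left of the pivot are <= 39, and all elements to the right are > 39.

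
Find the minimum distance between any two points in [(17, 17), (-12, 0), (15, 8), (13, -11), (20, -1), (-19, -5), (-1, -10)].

Computing all pairwise distances among 7 points:

d((17, 17), (-12, 0)) = 33.6155
d((17, 17), (15, 8)) = 9.2195
d((17, 17), (13, -11)) = 28.2843
d((17, 17), (20, -1)) = 18.2483
d((17, 17), (-19, -5)) = 42.19
d((17, 17), (-1, -10)) = 32.45
d((-12, 0), (15, 8)) = 28.1603
d((-12, 0), (13, -11)) = 27.313
d((-12, 0), (20, -1)) = 32.0156
d((-12, 0), (-19, -5)) = 8.6023 <-- minimum
d((-12, 0), (-1, -10)) = 14.8661
d((15, 8), (13, -11)) = 19.105
d((15, 8), (20, -1)) = 10.2956
d((15, 8), (-19, -5)) = 36.4005
d((15, 8), (-1, -10)) = 24.0832
d((13, -11), (20, -1)) = 12.2066
d((13, -11), (-19, -5)) = 32.5576
d((13, -11), (-1, -10)) = 14.0357
d((20, -1), (-19, -5)) = 39.2046
d((20, -1), (-1, -10)) = 22.8473
d((-19, -5), (-1, -10)) = 18.6815

Closest pair: (-12, 0) and (-19, -5) with distance 8.6023

The closest pair is (-12, 0) and (-19, -5) with Euclidean distance 8.6023. For 7 points, brute-force pairwise comparison is shown above. For large n, the divide-and-conquer algorithm (sort by x, recurse on halves, check the dividing strip) achieves O(n log n).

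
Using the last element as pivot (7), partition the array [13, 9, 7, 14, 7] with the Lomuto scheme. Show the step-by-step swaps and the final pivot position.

Lomuto partition with pivot = 7:

Initial array: [13, 9, 7, 14, 7]

arr[0]=13 > 7: no swap
arr[1]=9 > 7: no swap
arr[2]=7 <= 7: swap with position 0, array becomes [7, 9, 13, 14, 7]
arr[3]=14 > 7: no swap

Place pivot at position 1: [7, 7, 13, 14, 9]
Pivot position: 1

After partitioning with pivot 7, the array becomes [7, 7, 13, 14, 9]. The pivot is placed at index 1. All elements to the left of the pivot are <= 7, and all elements to the right are > 7.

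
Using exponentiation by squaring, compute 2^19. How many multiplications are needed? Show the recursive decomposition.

Computing 2^19 by squaring (build up from 2^1; each line after the first costs one multiplication):

2^1 = 2
2^2 = (2^1)^2 = 2^2 = 4
2^4 = (2^2)^2 = 4^2 = 16
2^8 = (2^4)^2 = 16^2 = 256
2^9 = 2 * 2^8 = 2 * 256 = 512
2^18 = (2^9)^2 = 512^2 = 262144
2^19 = 2 * 2^18 = 2 * 262144 = 524288

Result: 524288
Multiplications needed: 6 (6 lines after 2^1)

2^19 = 524288. Using exponentiation by squaring, this requires 6 multiplications. The key idea: if the exponent is even, square the half-power; if odd, multiply by the base once.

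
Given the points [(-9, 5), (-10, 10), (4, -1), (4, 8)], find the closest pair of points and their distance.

Computing all pairwise distances among 4 points:

d((-9, 5), (-10, 10)) = 5.099 <-- minimum
d((-9, 5), (4, -1)) = 14.3178
d((-9, 5), (4, 8)) = 13.3417
d((-10, 10), (4, -1)) = 17.8045
d((-10, 10), (4, 8)) = 14.1421
d((4, -1), (4, 8)) = 9.0

Closest pair: (-9, 5) and (-10, 10) with distance 5.099

The closest pair is (-9, 5) and (-10, 10) with Euclidean distance 5.099. For 4 points, brute-force pairwise comparison is shown above. For large n, the divide-and-conquer algorithm (sort by x, recurse on halves, check the dividing strip) achieves O(n log n).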